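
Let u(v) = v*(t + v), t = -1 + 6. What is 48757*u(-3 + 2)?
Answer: -195028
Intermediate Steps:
t = 5
u(v) = v*(5 + v)
48757*u(-3 + 2) = 48757*((-3 + 2)*(5 + (-3 + 2))) = 48757*(-(5 - 1)) = 48757*(-1*4) = 48757*(-4) = -195028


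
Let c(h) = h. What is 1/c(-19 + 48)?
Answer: 1/29 ≈ 0.034483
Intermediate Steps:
1/c(-19 + 48) = 1/(-19 + 48) = 1/29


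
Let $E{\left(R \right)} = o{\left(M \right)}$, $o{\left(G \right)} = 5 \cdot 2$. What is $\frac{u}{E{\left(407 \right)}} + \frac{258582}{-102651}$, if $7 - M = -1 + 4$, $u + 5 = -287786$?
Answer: $- \frac{9848206587}{342170} \approx -28782.0$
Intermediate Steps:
$u = -287791$ ($u = -5 - 287786 = -287791$)
$M = 4$ ($M = 7 - \left(-1 + 4\right) = 7 - 3 = 4$)
$o{\left(G \right)} = 10$
$E{\left(R \right)} = 10$
$\frac{u}{E{\left(407 \right)}} + \frac{258582}{-102651} = - \frac{287791}{10} + \frac{258582}{-102651} = \left(-287791\right) \frac{1}{10} + 258582 \left(- \frac{1}{102651}\right) = - \frac{287791}{10} - \frac{86194}{34217} = - \frac{9848206587}{342170}$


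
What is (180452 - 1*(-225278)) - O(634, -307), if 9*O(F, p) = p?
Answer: 3651877/9 ≈ 4.0576e+5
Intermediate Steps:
O(F, p) = p/9
(180452 - 1*(-225278)) - O(634, -307) = (180452 - 1*(-225278)) - (-307)/9 = (180452 + 225278) - 1*(-307/9) = 405730 + 307/9 = 3651877/9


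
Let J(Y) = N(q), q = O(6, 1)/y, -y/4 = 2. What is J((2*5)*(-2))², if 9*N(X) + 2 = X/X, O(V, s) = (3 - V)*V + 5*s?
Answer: 1/81 ≈ 0.012346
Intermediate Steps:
O(V, s) = 5*s + V*(3 - V) (O(V, s) = V*(3 - V) + 5*s = 5*s + V*(3 - V))
y = -8 (y = -4*2 = -8)
q = 13/8 (q = (-1*6² + 3*6 + 5*1)/(-8) = (-1*36 + 18 + 5)*(-⅛) = (-36 + 18 + 5)*(-⅛) = -13*(-⅛) = 13/8 ≈ 1.6250)
N(X) = -⅑ (N(X) = -2/9 + (X/X)/9 = -2/9 + (⅑)*1 = -2/9 + ⅑ = -⅑)
J(Y) = -⅑
J((2*5)*(-2))² = (-⅑)² = 1/81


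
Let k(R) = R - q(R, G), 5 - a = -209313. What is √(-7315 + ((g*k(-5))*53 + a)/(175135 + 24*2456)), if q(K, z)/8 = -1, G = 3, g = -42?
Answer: I*√18051583355/1571 ≈ 85.523*I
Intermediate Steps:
a = 209318 (a = 5 - 1*(-209313) = 5 + 209313 = 209318)
q(K, z) = -8 (q(K, z) = 8*(-1) = -8)
k(R) = 8 + R (k(R) = R - 1*(-8) = R + 8 = 8 + R)
√(-7315 + ((g*k(-5))*53 + a)/(175135 + 24*2456)) = √(-7315 + (-42*(8 - 5)*53 + 209318)/(175135 + 24*2456)) = √(-7315 + (-42*3*53 + 209318)/(175135 + 58944)) = √(-7315 + (-126*53 + 209318)/234079) = √(-7315 + (-6678 + 209318)*(1/234079)) = √(-7315 + 202640*(1/234079)) = √(-7315 + 1360/1571) = √(-11490505/1571) = I*√18051583355/1571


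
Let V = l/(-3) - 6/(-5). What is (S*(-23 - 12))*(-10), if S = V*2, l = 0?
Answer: 840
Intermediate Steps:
V = 6/5 (V = 0/(-3) - 6/(-5) = 0*(-⅓) - 6*(-⅕) = 0 + 6/5 = 6/5 ≈ 1.2000)
S = 12/5 (S = (6/5)*2 = 12/5 ≈ 2.4000)
(S*(-23 - 12))*(-10) = (12*(-23 - 12)/5)*(-10) = ((12/5)*(-35))*(-10) = -84*(-10) = 840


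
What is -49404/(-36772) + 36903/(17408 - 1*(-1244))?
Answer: 569620131/171467836 ≈ 3.3220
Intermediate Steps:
-49404/(-36772) + 36903/(17408 - 1*(-1244)) = -49404*(-1/36772) + 36903/(17408 + 1244) = 12351/9193 + 36903/18652 = 569620131/171467836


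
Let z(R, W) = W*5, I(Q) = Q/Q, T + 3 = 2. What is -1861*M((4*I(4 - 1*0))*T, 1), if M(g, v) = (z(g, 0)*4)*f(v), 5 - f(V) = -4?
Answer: 0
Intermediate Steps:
T = -1 (T = -3 + 2 = -1)
f(V) = 9 (f(V) = 5 - 1*(-4) = 5 + 4 = 9)
I(Q) = 1
z(R, W) = 5*W
M(g, v) = 0 (M(g, v) = ((5*0)*4)*9 = (0*4)*9 = 0*9 = 0)
-1861*M((4*I(4 - 1*0))*T, 1) = -1861*0 = 0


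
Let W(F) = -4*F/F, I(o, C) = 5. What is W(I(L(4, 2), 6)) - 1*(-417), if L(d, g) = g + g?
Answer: 413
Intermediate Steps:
L(d, g) = 2*g
W(F) = -4 (W(F) = -4*1 = -4)
W(I(L(4, 2), 6)) - 1*(-417) = -4 - 1*(-417) = -4 + 417 = 413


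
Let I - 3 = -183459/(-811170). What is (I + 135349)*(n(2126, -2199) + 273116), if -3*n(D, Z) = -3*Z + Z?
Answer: 331393879760815/9013 ≈ 3.6768e+10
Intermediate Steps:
n(D, Z) = 2*Z/3 (n(D, Z) = -(-3*Z + Z)/3 = -(-2)*Z/3 = 2*Z/3)
I = 872323/270390 (I = 3 - 183459/(-811170) = 3 - 183459*(-1/811170) = 3 + 61153/270390 = 872323/270390 ≈ 3.2262)
(I + 135349)*(n(2126, -2199) + 273116) = (872323/270390 + 135349)*((⅔)*(-2199) + 273116) = 36597888433*(-1466 + 273116)/270390 = (36597888433/270390)*271650 = 331393879760815/9013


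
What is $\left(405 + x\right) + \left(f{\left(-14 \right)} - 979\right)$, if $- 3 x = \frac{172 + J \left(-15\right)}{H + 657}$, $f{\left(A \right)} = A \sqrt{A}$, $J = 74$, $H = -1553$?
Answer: $- \frac{110275}{192} - 14 i \sqrt{14} \approx -574.35 - 52.383 i$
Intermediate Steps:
$f{\left(A \right)} = A^{\frac{3}{2}}$
$x = - \frac{67}{192}$ ($x = - \frac{\left(172 + 74 \left(-15\right)\right) \frac{1}{-1553 + 657}}{3} = - \frac{\left(172 - 1110\right) \frac{1}{-896}}{3} = - \frac{\left(-938\right) \left(- \frac{1}{896}\right)}{3} = \left(- \frac{1}{3}\right) \frac{67}{64} = - \frac{67}{192} \approx -0.34896$)
$\left(405 + x\right) + \left(f{\left(-14 \right)} - 979\right) = \left(405 - \frac{67}{192}\right) + \left(\left(-14\right)^{\frac{3}{2}} - 979\right) = \frac{77693}{192} - \left(979 + 14 i \sqrt{14}\right) = - \frac{110275}{192} - 14 i \sqrt{14}$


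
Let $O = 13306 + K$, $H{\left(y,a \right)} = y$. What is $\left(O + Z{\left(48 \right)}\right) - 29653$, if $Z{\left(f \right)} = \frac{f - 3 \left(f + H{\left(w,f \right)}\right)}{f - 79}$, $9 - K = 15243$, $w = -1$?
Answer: $-31578$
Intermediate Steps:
$K = -15234$ ($K = 9 - 15243 = -15234$)
$Z{\left(f \right)} = \frac{3 - 2 f}{-79 + f}$ ($Z{\left(f \right)} = \frac{f - 3 \left(f - 1\right)}{f - 79} = \frac{f - 3 \left(-1 + f\right)}{-79 + f} = \frac{f - \left(-3 + 3 f\right)}{-79 + f} = \frac{3 - 2 f}{-79 + f}$)
$O = -1928$ ($O = 13306 - 15234 = -1928$)
$\left(O + Z{\left(48 \right)}\right) - 29653 = \left(-1928 + \frac{3 - 96}{-79 + 48}\right) - 29653 = \left(-1928 + \frac{3 - 96}{-31}\right) - 29653 = \left(-1928 - -3\right) - 29653 = \left(-1928 + 3\right) - 29653 = -1925 - 29653 = -31578$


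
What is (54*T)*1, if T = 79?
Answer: 4266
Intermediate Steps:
(54*T)*1 = (54*79)*1 = 4266*1 = 4266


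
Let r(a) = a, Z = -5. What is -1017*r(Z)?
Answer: 5085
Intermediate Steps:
-1017*r(Z) = -1017*(-5) = 5085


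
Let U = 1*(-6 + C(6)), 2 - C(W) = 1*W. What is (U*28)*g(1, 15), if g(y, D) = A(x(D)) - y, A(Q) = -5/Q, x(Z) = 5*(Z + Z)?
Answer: 868/3 ≈ 289.33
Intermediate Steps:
x(Z) = 10*Z (x(Z) = 5*(2*Z) = 10*Z)
g(y, D) = -y - 1/(2*D) (g(y, D) = -5*1/(10*D) - y = -1/(2*D) - y = -y - 1/(2*D))
C(W) = 2 - W
U = -10 (U = 1*(-6 + (2 - 1*6)) = 1*(-6 + (2 - 6)) = 1*(-6 - 4) = 1*(-10) = -10)
(U*28)*g(1, 15) = (-10*28)*(-1*1 - 1/2/15) = -280*(-1 - 1/2*1/15) = -280*(-1 - 1/30) = -280*(-31/30) = 868/3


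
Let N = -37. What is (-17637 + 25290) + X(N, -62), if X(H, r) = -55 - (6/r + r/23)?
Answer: 5419365/713 ≈ 7600.8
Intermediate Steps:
X(H, r) = -55 - 6/r - r/23 (X(H, r) = -55 - (6/r + r*(1/23)) = -55 - (6/r + r/23) = -55 + (-6/r - r/23) = -55 - 6/r - r/23)
(-17637 + 25290) + X(N, -62) = (-17637 + 25290) + (-55 - 6/(-62) - 1/23*(-62)) = 7653 + (-55 - 6*(-1/62) + 62/23) = 7653 + (-55 + 3/31 + 62/23) = 7653 - 37224/713 = 5419365/713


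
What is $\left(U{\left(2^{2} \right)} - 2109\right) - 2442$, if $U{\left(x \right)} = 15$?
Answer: $-4536$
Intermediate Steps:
$\left(U{\left(2^{2} \right)} - 2109\right) - 2442 = \left(15 - 2109\right) - 2442 = -2094 - 2442 = -4536$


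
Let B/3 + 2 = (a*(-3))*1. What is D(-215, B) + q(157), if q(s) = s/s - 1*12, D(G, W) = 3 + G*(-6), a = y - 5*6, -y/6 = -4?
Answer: 1282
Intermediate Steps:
y = 24 (y = -6*(-4) = 24)
a = -6 (a = 24 - 5*6 = 24 - 30 = -6)
B = 48 (B = -6 + 3*(-6*(-3)*1) = -6 + 3*(18*1) = -6 + 3*18 = -6 + 54 = 48)
D(G, W) = 3 - 6*G
q(s) = -11 (q(s) = 1 - 12 = -11)
D(-215, B) + q(157) = (3 - 6*(-215)) - 11 = (3 + 1290) - 11 = 1293 - 11 = 1282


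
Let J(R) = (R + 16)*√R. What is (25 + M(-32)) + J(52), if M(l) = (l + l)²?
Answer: 4121 + 136*√13 ≈ 4611.4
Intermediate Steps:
J(R) = √R*(16 + R) (J(R) = (16 + R)*√R = √R*(16 + R))
M(l) = 4*l² (M(l) = (2*l)² = 4*l²)
(25 + M(-32)) + J(52) = (25 + 4*(-32)²) + √52*(16 + 52) = (25 + 4*1024) + (2*√13)*68 = (25 + 4096) + 136*√13 = 4121 + 136*√13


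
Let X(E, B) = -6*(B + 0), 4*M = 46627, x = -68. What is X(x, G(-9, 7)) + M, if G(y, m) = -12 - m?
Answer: 47083/4 ≈ 11771.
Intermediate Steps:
M = 46627/4 (M = (¼)*46627 = 46627/4 ≈ 11657.)
X(E, B) = -6*B
X(x, G(-9, 7)) + M = -6*(-12 - 1*7) + 46627/4 = -6*(-12 - 7) + 46627/4 = -6*(-19) + 46627/4 = 114 + 46627/4 = 47083/4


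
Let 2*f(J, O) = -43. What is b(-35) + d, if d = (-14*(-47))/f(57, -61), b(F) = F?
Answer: -2821/43 ≈ -65.605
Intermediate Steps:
f(J, O) = -43/2 (f(J, O) = (½)*(-43) = -43/2)
d = -1316/43 (d = (-14*(-47))/(-43/2) = 658*(-2/43) = -1316/43 ≈ -30.605)
b(-35) + d = -35 - 1316/43 = -2821/43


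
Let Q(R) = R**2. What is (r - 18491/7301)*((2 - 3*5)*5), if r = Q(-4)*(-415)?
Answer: 3152313515/7301 ≈ 4.3176e+5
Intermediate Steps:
r = -6640 (r = (-4)**2*(-415) = 16*(-415) = -6640)
(r - 18491/7301)*((2 - 3*5)*5) = (-6640 - 18491/7301)*((2 - 3*5)*5) = (-6640 - 18491/7301)*((2 - 15)*5) = (-6640 - 1*18491/7301)*(-13*5) = (-6640 - 18491/7301)*(-65) = -48497131/7301*(-65) = 3152313515/7301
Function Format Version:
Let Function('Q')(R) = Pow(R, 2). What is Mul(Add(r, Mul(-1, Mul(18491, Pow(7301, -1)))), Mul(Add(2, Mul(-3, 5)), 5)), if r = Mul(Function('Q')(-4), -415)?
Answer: Rational(3152313515, 7301) ≈ 4.3176e+5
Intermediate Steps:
r = -6640 (r = Mul(Pow(-4, 2), -415) = Mul(16, -415) = -6640)
Mul(Add(r, Mul(-1, Mul(18491, Pow(7301, -1)))), Mul(Add(2, Mul(-3, 5)), 5)) = Mul(Add(-6640, Mul(-1, Mul(18491, Pow(7301, -1)))), Mul(Add(2, Mul(-3, 5)), 5)) = Mul(Add(-6640, Mul(-1, Mul(18491, Rational(1, 7301)))), Mul(Add(2, -15), 5)) = Mul(Add(-6640, Mul(-1, Rational(18491, 7301))), Mul(-13, 5)) = Mul(Add(-6640, Rational(-18491, 7301)), -65) = Mul(Rational(-48497131, 7301), -65) = Rational(3152313515, 7301)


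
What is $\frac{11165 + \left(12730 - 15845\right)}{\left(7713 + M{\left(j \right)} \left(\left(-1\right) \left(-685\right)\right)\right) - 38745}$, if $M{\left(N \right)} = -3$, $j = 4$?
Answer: $- \frac{8050}{33087} \approx -0.2433$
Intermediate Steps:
$\frac{11165 + \left(12730 - 15845\right)}{\left(7713 + M{\left(j \right)} \left(\left(-1\right) \left(-685\right)\right)\right) - 38745} = \frac{11165 + \left(12730 - 15845\right)}{\left(7713 - 3 \left(\left(-1\right) \left(-685\right)\right)\right) - 38745} = \frac{11165 - 3115}{\left(7713 - 2055\right) - 38745} = \frac{8050}{\left(7713 - 2055\right) - 38745} = \frac{8050}{5658 - 38745} = \frac{8050}{-33087} = 8050 \left(- \frac{1}{33087}\right) = - \frac{8050}{33087}$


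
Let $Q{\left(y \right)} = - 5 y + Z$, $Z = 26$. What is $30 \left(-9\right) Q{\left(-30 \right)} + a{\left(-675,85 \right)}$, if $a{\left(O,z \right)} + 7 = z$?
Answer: $-47442$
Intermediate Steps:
$a{\left(O,z \right)} = -7 + z$
$Q{\left(y \right)} = 26 - 5 y$ ($Q{\left(y \right)} = - 5 y + 26 = 26 - 5 y$)
$30 \left(-9\right) Q{\left(-30 \right)} + a{\left(-675,85 \right)} = 30 \left(-9\right) \left(26 - -150\right) + \left(-7 + 85\right) = - 270 \left(26 + 150\right) + 78 = \left(-270\right) 176 + 78 = -47520 + 78 = -47442$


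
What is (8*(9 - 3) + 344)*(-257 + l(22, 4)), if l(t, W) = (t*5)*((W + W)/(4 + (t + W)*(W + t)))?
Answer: -1704024/17 ≈ -1.0024e+5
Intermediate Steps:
l(t, W) = 10*W*t/(4 + (W + t)²) (l(t, W) = (5*t)*((2*W)/(4 + (W + t)*(W + t))) = (5*t)*((2*W)/(4 + (W + t)²)) = (5*t)*(2*W/(4 + (W + t)²)) = 10*W*t/(4 + (W + t)²))
(8*(9 - 3) + 344)*(-257 + l(22, 4)) = (8*(9 - 3) + 344)*(-257 + 10*4*22/(4 + (4 + 22)²)) = (8*6 + 344)*(-257 + 10*4*22/(4 + 26²)) = (48 + 344)*(-257 + 10*4*22/(4 + 676)) = 392*(-257 + 10*4*22/680) = 392*(-257 + 10*4*22*(1/680)) = 392*(-257 + 22/17) = 392*(-4347/17) = -1704024/17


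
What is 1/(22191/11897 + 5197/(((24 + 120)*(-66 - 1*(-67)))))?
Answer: 1713168/65024213 ≈ 0.026347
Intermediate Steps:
1/(22191/11897 + 5197/(((24 + 120)*(-66 - 1*(-67))))) = 1/(22191*(1/11897) + 5197/((144*(-66 + 67)))) = 1/(22191/11897 + 5197/((144*1))) = 1/(22191/11897 + 5197/144) = 1/(65024213/1713168) = 1713168/65024213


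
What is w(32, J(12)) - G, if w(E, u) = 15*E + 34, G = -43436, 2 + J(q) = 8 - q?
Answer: 43950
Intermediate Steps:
J(q) = 6 - q (J(q) = -2 + (8 - q) = 6 - q)
w(E, u) = 34 + 15*E
w(32, J(12)) - G = (34 + 15*32) - 1*(-43436) = (34 + 480) + 43436 = 514 + 43436 = 43950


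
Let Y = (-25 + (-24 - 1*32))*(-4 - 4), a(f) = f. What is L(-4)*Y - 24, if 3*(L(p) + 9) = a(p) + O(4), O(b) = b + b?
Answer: -4992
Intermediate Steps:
O(b) = 2*b
L(p) = -19/3 + p/3 (L(p) = -9 + (p + 2*4)/3 = -9 + (p + 8)/3 = -9 + (8 + p)/3 = -9 + (8/3 + p/3) = -19/3 + p/3)
Y = 648 (Y = (-25 + (-24 - 32))*(-8) = (-25 - 56)*(-8) = -81*(-8) = 648)
L(-4)*Y - 24 = (-19/3 + (⅓)*(-4))*648 - 24 = (-19/3 - 4/3)*648 - 24 = -23/3*648 - 24 = -4968 - 24 = -4992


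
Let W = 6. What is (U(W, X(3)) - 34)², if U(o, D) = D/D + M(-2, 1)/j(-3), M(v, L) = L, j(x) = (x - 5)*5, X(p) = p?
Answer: 1745041/1600 ≈ 1090.7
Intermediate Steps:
j(x) = -25 + 5*x (j(x) = (-5 + x)*5 = -25 + 5*x)
U(o, D) = 39/40 (U(o, D) = D/D + 1/(-25 + 5*(-3)) = 1 + 1/(-25 - 15) = 1 + 1/(-40) = 1 + 1*(-1/40) = 1 - 1/40 = 39/40)
(U(W, X(3)) - 34)² = (39/40 - 34)² = (-1321/40)² = 1745041/1600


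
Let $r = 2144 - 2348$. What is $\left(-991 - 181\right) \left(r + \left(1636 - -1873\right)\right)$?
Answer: $-3873460$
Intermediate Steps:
$r = -204$ ($r = 2144 - 2348 = -204$)
$\left(-991 - 181\right) \left(r + \left(1636 - -1873\right)\right) = \left(-991 - 181\right) \left(-204 + \left(1636 - -1873\right)\right) = - 1172 \left(-204 + \left(1636 + 1873\right)\right) = - 1172 \left(-204 + 3509\right) = \left(-1172\right) 3305 = -3873460$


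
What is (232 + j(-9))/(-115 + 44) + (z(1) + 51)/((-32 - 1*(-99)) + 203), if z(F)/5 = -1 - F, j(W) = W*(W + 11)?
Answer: -54869/19170 ≈ -2.8622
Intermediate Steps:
j(W) = W*(11 + W)
z(F) = -5 - 5*F (z(F) = 5*(-1 - F) = -5 - 5*F)
(232 + j(-9))/(-115 + 44) + (z(1) + 51)/((-32 - 1*(-99)) + 203) = (232 - 9*(11 - 9))/(-115 + 44) + ((-5 - 5*1) + 51)/((-32 - 1*(-99)) + 203) = (232 - 9*2)/(-71) + ((-5 - 5) + 51)/((-32 + 99) + 203) = (232 - 18)*(-1/71) + (-10 + 51)/(67 + 203) = 214*(-1/71) + 41/270 = -214/71 + 41*(1/270) = -214/71 + 41/270 = -54869/19170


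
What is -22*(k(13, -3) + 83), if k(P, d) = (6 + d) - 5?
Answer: -1782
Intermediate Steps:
k(P, d) = 1 + d
-22*(k(13, -3) + 83) = -22*((1 - 3) + 83) = -22*(-2 + 83) = -22*81 = -1782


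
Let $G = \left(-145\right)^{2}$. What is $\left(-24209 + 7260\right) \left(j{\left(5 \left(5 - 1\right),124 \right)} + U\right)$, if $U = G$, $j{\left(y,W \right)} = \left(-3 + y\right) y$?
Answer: $-362115385$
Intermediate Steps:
$G = 21025$
$j{\left(y,W \right)} = y \left(-3 + y\right)$
$U = 21025$
$\left(-24209 + 7260\right) \left(j{\left(5 \left(5 - 1\right),124 \right)} + U\right) = \left(-24209 + 7260\right) \left(5 \left(5 - 1\right) \left(-3 + 5 \left(5 - 1\right)\right) + 21025\right) = - 16949 \left(5 \cdot 4 \left(-3 + 5 \cdot 4\right) + 21025\right) = - 16949 \left(20 \left(-3 + 20\right) + 21025\right) = - 16949 \left(20 \cdot 17 + 21025\right) = - 16949 \left(340 + 21025\right) = \left(-16949\right) 21365 = -362115385$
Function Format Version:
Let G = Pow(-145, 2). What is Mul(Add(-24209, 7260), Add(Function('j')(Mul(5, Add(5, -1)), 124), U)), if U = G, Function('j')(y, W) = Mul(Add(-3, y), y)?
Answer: -362115385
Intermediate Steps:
G = 21025
Function('j')(y, W) = Mul(y, Add(-3, y))
U = 21025
Mul(Add(-24209, 7260), Add(Function('j')(Mul(5, Add(5, -1)), 124), U)) = Mul(Add(-24209, 7260), Add(Mul(Mul(5, Add(5, -1)), Add(-3, Mul(5, Add(5, -1)))), 21025)) = Mul(-16949, Add(Mul(Mul(5, 4), Add(-3, Mul(5, 4))), 21025)) = Mul(-16949, Add(Mul(20, Add(-3, 20)), 21025)) = Mul(-16949, Add(Mul(20, 17), 21025)) = Mul(-16949, Add(340, 21025)) = Mul(-16949, 21365) = -362115385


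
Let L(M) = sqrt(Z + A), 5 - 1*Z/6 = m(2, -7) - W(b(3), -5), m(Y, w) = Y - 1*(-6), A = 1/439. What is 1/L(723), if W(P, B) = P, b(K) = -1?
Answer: -I*sqrt(94385)/1505 ≈ -0.20413*I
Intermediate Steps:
A = 1/439 ≈ 0.0022779
m(Y, w) = 6 + Y (m(Y, w) = Y + 6 = 6 + Y)
Z = -24 (Z = 30 - 6*((6 + 2) - 1*(-1)) = 30 - 6*(8 + 1) = 30 - 6*9 = 30 - 54 = -24)
L(M) = 7*I*sqrt(94385)/439 (L(M) = sqrt(-24 + 1/439) = sqrt(-10535/439) = 7*I*sqrt(94385)/439)
1/L(723) = 1/(7*I*sqrt(94385)/439) = -I*sqrt(94385)/1505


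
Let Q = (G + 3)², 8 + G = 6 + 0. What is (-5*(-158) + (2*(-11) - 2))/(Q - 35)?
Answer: -383/17 ≈ -22.529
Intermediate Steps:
G = -2 (G = -8 + (6 + 0) = -8 + 6 = -2)
Q = 1 (Q = (-2 + 3)² = 1² = 1)
(-5*(-158) + (2*(-11) - 2))/(Q - 35) = (-5*(-158) + (2*(-11) - 2))/(1 - 35) = (790 + (-22 - 2))/(-34) = (790 - 24)*(-1/34) = 766*(-1/34) = -383/17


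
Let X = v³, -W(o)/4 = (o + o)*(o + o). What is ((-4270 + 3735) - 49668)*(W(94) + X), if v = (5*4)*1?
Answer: 6695875328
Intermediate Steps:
W(o) = -16*o² (W(o) = -4*(o + o)*(o + o) = -4*2*o*2*o = -16*o²)
v = 20 (v = 20*1 = 20)
X = 8000 (X = 20³ = 8000)
((-4270 + 3735) - 49668)*(W(94) + X) = ((-4270 + 3735) - 49668)*(-16*94² + 8000) = (-535 - 49668)*(-16*8836 + 8000) = -50203*(-141376 + 8000) = -50203*(-133376) = 6695875328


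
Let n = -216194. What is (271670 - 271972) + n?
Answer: -216496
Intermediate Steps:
(271670 - 271972) + n = (271670 - 271972) - 216194 = -302 - 216194 = -216496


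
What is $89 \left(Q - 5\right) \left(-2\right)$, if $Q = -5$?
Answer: $1780$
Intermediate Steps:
$89 \left(Q - 5\right) \left(-2\right) = 89 \left(-5 - 5\right) \left(-2\right) = 89 \left(\left(-10\right) \left(-2\right)\right) = 89 \cdot 20 = 1780$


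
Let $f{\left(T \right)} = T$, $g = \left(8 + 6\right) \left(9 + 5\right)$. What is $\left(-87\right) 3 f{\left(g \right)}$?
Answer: $-51156$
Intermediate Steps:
$g = 196$ ($g = 14 \cdot 14 = 196$)
$\left(-87\right) 3 f{\left(g \right)} = \left(-87\right) 3 \cdot 196 = \left(-261\right) 196 = -51156$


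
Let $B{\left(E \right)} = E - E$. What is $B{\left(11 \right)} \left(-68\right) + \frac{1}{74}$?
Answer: $\frac{1}{74} \approx 0.013514$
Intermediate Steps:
$B{\left(E \right)} = 0$
$B{\left(11 \right)} \left(-68\right) + \frac{1}{74} = 0 \left(-68\right) + \frac{1}{74} = 0 + \frac{1}{74} = \frac{1}{74}$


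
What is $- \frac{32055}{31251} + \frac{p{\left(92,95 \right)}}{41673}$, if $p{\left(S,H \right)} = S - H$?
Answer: $- \frac{148435752}{144702547} \approx -1.0258$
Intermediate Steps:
$- \frac{32055}{31251} + \frac{p{\left(92,95 \right)}}{41673} = - \frac{32055}{31251} + \frac{92 - 95}{41673} = \left(-32055\right) \frac{1}{31251} + \left(92 - 95\right) \frac{1}{41673} = - \frac{10685}{10417} - \frac{1}{13891} = - \frac{148435752}{144702547}$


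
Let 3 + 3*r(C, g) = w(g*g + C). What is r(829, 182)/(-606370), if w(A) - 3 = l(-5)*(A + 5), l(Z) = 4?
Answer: -67916/909555 ≈ -0.074669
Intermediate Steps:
w(A) = 23 + 4*A (w(A) = 3 + 4*(A + 5) = 3 + 4*(5 + A) = 3 + (20 + 4*A) = 23 + 4*A)
r(C, g) = 20/3 + 4*C/3 + 4*g²/3 (r(C, g) = -1 + (23 + 4*(g*g + C))/3 = -1 + (23 + 4*(g² + C))/3 = -1 + (23 + 4*(C + g²))/3 = -1 + (23 + (4*C + 4*g²))/3 = -1 + (23 + 4*C + 4*g²)/3 = -1 + (23/3 + 4*C/3 + 4*g²/3) = 20/3 + 4*C/3 + 4*g²/3)
r(829, 182)/(-606370) = (20/3 + (4/3)*829 + (4/3)*182²)/(-606370) = (20/3 + 3316/3 + (4/3)*33124)*(-1/606370) = (20/3 + 3316/3 + 132496/3)*(-1/606370) = (135832/3)*(-1/606370) = -67916/909555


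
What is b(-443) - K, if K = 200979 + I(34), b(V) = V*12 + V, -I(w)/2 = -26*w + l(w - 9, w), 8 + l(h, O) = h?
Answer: -208472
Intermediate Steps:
l(h, O) = -8 + h
I(w) = 34 + 50*w (I(w) = -2*(-26*w + (-8 + (w - 9))) = -2*(-26*w + (-8 + (-9 + w))) = -2*(-26*w + (-17 + w)) = -2*(-17 - 25*w) = 34 + 50*w)
b(V) = 13*V (b(V) = 12*V + V = 13*V)
K = 202713 (K = 200979 + (34 + 50*34) = 200979 + (34 + 1700) = 200979 + 1734 = 202713)
b(-443) - K = 13*(-443) - 1*202713 = -5759 - 202713 = -208472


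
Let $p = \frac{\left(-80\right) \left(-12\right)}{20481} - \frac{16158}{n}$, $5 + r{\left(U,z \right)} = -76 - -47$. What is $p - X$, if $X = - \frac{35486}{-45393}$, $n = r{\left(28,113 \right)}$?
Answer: $\frac{2499794499115}{5268266187} \approx 474.5$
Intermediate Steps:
$r{\left(U,z \right)} = -34$ ($r{\left(U,z \right)} = -5 - 29 = -34$)
$n = -34$
$X = \frac{35486}{45393}$ ($X = \left(-35486\right) \left(- \frac{1}{45393}\right) = \frac{35486}{45393} \approx 0.78175$)
$p = \frac{55160773}{116059}$ ($p = \frac{\left(-80\right) \left(-12\right)}{20481} - \frac{16158}{-34} = 960 \cdot \frac{1}{20481} - - \frac{8079}{17} = \frac{320}{6827} + \frac{8079}{17} = \frac{55160773}{116059} \approx 475.28$)
$p - X = \frac{55160773}{116059} - \frac{35486}{45393} = \frac{2499794499115}{5268266187}$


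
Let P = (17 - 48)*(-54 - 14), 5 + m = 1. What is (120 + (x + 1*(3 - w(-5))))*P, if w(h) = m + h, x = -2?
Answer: 274040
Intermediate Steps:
m = -4 (m = -5 + 1 = -4)
w(h) = -4 + h
P = 2108 (P = -31*(-68) = 2108)
(120 + (x + 1*(3 - w(-5))))*P = (120 + (-2 + 1*(3 - (-4 - 5))))*2108 = (120 + (-2 + 1*(3 - 1*(-9))))*2108 = (120 + (-2 + 1*(3 + 9)))*2108 = (120 + (-2 + 1*12))*2108 = (120 + (-2 + 12))*2108 = (120 + 10)*2108 = 130*2108 = 274040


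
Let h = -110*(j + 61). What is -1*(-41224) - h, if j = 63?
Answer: 54864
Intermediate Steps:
h = -13640 (h = -110*(63 + 61) = -110*124 = -13640)
-1*(-41224) - h = -1*(-41224) - 1*(-13640) = 41224 + 13640 = 54864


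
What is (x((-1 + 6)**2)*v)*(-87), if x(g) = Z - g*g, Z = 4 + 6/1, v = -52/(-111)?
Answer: 927420/37 ≈ 25065.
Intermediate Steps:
v = 52/111 (v = -52*(-1/111) = 52/111 ≈ 0.46847)
Z = 10 (Z = 4 + 6*1 = 4 + 6 = 10)
x(g) = 10 - g**2 (x(g) = 10 - g*g = 10 - g**2)
(x((-1 + 6)**2)*v)*(-87) = ((10 - ((-1 + 6)**2)**2)*(52/111))*(-87) = ((10 - (5**2)**2)*(52/111))*(-87) = ((10 - 1*25**2)*(52/111))*(-87) = ((10 - 1*625)*(52/111))*(-87) = ((10 - 625)*(52/111))*(-87) = -615*52/111*(-87) = -10660/37*(-87) = 927420/37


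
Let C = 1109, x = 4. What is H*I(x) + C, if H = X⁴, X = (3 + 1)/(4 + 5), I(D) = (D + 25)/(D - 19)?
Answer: 109134811/98415 ≈ 1108.9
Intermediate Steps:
I(D) = (25 + D)/(-19 + D)
X = 4/9 ≈ 0.44444
H = 256/6561 (H = (4/9)⁴ = 256/6561 ≈ 0.039018)
H*I(x) + C = 256*((25 + 4)/(-19 + 4))/6561 + 1109 = 256*(29/(-15))/6561 + 1109 = 256*(-1/15*29)/6561 + 1109 = (256/6561)*(-29/15) + 1109 = -7424/98415 + 1109 = 109134811/98415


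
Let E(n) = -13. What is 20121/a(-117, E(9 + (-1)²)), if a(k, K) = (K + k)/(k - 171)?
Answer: 2897424/65 ≈ 44576.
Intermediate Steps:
a(k, K) = (K + k)/(-171 + k)
20121/a(-117, E(9 + (-1)²)) = 20121/(((-13 - 117)/(-171 - 117))) = 20121/((-130/(-288))) = 20121/((-1/288*(-130))) = 20121/(65/144) = 20121*(144/65) = 2897424/65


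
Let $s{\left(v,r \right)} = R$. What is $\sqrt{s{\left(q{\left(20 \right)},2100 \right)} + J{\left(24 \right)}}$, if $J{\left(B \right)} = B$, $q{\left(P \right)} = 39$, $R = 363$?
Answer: $3 \sqrt{43} \approx 19.672$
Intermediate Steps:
$s{\left(v,r \right)} = 363$
$\sqrt{s{\left(q{\left(20 \right)},2100 \right)} + J{\left(24 \right)}} = \sqrt{363 + 24} = \sqrt{387} = 3 \sqrt{43}$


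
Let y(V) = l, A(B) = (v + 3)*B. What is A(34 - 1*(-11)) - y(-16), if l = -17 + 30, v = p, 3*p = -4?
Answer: 62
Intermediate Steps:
p = -4/3 (p = (1/3)*(-4) = -4/3 ≈ -1.3333)
v = -4/3 ≈ -1.3333
A(B) = 5*B/3 (A(B) = (-4/3 + 3)*B = 5*B/3)
l = 13
y(V) = 13
A(34 - 1*(-11)) - y(-16) = 5*(34 - 1*(-11))/3 - 1*13 = 5*(34 + 11)/3 - 13 = (5/3)*45 - 13 = 75 - 13 = 62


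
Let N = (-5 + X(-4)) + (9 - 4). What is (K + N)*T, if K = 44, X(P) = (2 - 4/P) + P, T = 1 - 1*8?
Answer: -301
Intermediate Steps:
T = -7 (T = 1 - 8 = -7)
X(P) = 2 + P - 4/P
N = -1 (N = (-5 + (2 - 4 - 4/(-4))) + (9 - 4) = (-5 + (2 - 4 - 4*(-¼))) + 5 = (-5 + (2 - 4 + 1)) + 5 = (-5 - 1) + 5 = -6 + 5 = -1)
(K + N)*T = (44 - 1)*(-7) = 43*(-7) = -301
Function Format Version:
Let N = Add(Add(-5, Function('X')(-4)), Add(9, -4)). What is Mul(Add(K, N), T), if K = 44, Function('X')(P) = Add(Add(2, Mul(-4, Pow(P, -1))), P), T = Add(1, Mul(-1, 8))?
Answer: -301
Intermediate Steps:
T = -7 (T = Add(1, -8) = -7)
Function('X')(P) = Add(2, P, Mul(-4, Pow(P, -1)))
N = -1 (N = Add(Add(-5, Add(2, -4, Mul(-4, Pow(-4, -1)))), Add(9, -4)) = Add(Add(-5, Add(2, -4, Mul(-4, Rational(-1, 4)))), 5) = Add(Add(-5, Add(2, -4, 1)), 5) = Add(Add(-5, -1), 5) = Add(-6, 5) = -1)
Mul(Add(K, N), T) = Mul(Add(44, -1), -7) = Mul(43, -7) = -301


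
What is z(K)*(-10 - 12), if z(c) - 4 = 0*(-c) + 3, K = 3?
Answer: -154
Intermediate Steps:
z(c) = 7 (z(c) = 4 + (0*(-c) + 3) = 4 + (0 + 3) = 4 + 3 = 7)
z(K)*(-10 - 12) = 7*(-10 - 12) = 7*(-22) = -154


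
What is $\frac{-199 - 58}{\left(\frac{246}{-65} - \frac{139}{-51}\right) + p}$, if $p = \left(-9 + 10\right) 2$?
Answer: $- \frac{851955}{3119} \approx -273.15$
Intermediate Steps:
$p = 2$ ($p = 1 \cdot 2 = 2$)
$\frac{-199 - 58}{\left(\frac{246}{-65} - \frac{139}{-51}\right) + p} = \frac{-199 - 58}{\left(\frac{246}{-65} - \frac{139}{-51}\right) + 2} = - \frac{257}{\left(246 \left(- \frac{1}{65}\right) - - \frac{139}{51}\right) + 2} = - \frac{257}{\left(- \frac{246}{65} + \frac{139}{51}\right) + 2} = - \frac{257}{- \frac{3511}{3315} + 2} = - \frac{257}{\frac{3119}{3315}} = \left(-257\right) \frac{3315}{3119} = - \frac{851955}{3119}$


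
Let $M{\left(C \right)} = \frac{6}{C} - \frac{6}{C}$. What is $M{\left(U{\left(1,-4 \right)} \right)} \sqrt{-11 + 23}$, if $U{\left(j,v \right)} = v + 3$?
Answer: $0$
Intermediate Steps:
$U{\left(j,v \right)} = 3 + v$
$M{\left(C \right)} = 0$
$M{\left(U{\left(1,-4 \right)} \right)} \sqrt{-11 + 23} = 0 \sqrt{-11 + 23} = 0 \sqrt{12} = 0 \cdot 2 \sqrt{3} = 0$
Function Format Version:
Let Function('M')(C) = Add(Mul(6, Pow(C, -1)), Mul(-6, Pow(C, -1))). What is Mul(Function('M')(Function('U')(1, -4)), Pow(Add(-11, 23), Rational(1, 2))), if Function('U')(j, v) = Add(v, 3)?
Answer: 0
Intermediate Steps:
Function('U')(j, v) = Add(3, v)
Function('M')(C) = 0
Mul(Function('M')(Function('U')(1, -4)), Pow(Add(-11, 23), Rational(1, 2))) = Mul(0, Pow(Add(-11, 23), Rational(1, 2))) = Mul(0, Pow(12, Rational(1, 2))) = Mul(0, Mul(2, Pow(3, Rational(1, 2)))) = 0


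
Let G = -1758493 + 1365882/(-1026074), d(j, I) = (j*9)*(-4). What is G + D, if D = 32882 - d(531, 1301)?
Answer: -125070822608/73291 ≈ -1.7065e+6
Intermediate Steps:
d(j, I) = -36*j (d(j, I) = (9*j)*(-4) = -36*j)
G = -128881808026/73291 (G = -1758493 + 1365882*(-1/1026074) = -1758493 - 97563/73291 = -128881808026/73291 ≈ -1.7585e+6)
D = 51998 (D = 32882 - (-36)*531 = 32882 - 1*(-19116) = 32882 + 19116 = 51998)
G + D = -128881808026/73291 + 51998 = -125070822608/73291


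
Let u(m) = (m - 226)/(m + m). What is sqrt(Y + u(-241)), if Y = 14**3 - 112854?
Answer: I*sqrt(25580970546)/482 ≈ 331.83*I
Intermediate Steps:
u(m) = (-226 + m)/(2*m) (u(m) = (-226 + m)/((2*m)) = (-226 + m)*(1/(2*m)) = (-226 + m)/(2*m))
Y = -110110 (Y = 2744 - 112854 = -110110)
sqrt(Y + u(-241)) = sqrt(-110110 + (1/2)*(-226 - 241)/(-241)) = sqrt(-110110 + (1/2)*(-1/241)*(-467)) = sqrt(-110110 + 467/482) = sqrt(-53072553/482) = I*sqrt(25580970546)/482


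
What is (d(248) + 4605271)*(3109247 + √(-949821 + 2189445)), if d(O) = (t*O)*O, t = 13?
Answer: 16804929698281 + 97286814*√3826 ≈ 1.6811e+13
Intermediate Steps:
d(O) = 13*O² (d(O) = (13*O)*O = 13*O²)
(d(248) + 4605271)*(3109247 + √(-949821 + 2189445)) = (13*248² + 4605271)*(3109247 + √(-949821 + 2189445)) = (13*61504 + 4605271)*(3109247 + √1239624) = (799552 + 4605271)*(3109247 + 18*√3826) = 5404823*(3109247 + 18*√3826) = 16804929698281 + 97286814*√3826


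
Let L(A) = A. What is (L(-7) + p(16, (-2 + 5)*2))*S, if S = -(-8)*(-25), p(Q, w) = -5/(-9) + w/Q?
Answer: 10925/9 ≈ 1213.9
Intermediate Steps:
p(Q, w) = 5/9 + w/Q (p(Q, w) = -5*(-⅑) + w/Q = 5/9 + w/Q)
S = -200 (S = -8*25 = -200)
(L(-7) + p(16, (-2 + 5)*2))*S = (-7 + (5/9 + ((-2 + 5)*2)/16))*(-200) = (-7 + (5/9 + (3*2)*(1/16)))*(-200) = (-7 + (5/9 + 6*(1/16)))*(-200) = (-7 + (5/9 + 3/8))*(-200) = (-7 + 67/72)*(-200) = -437/72*(-200) = 10925/9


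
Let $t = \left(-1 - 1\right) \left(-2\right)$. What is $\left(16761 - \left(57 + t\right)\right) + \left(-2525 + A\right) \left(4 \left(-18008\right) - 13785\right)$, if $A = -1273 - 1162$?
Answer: $425669020$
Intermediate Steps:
$t = 4$ ($t = \left(-2\right) \left(-2\right) = 4$)
$A = -2435$ ($A = -1273 - 1162 = -2435$)
$\left(16761 - \left(57 + t\right)\right) + \left(-2525 + A\right) \left(4 \left(-18008\right) - 13785\right) = \left(16761 - \left(57 + 4\right)\right) + \left(-2525 - 2435\right) \left(4 \left(-18008\right) - 13785\right) = \left(16761 - 61\right) - 4960 \left(-72032 - 13785\right) = \left(16761 - 61\right) - -425652320 = 16700 + 425652320 = 425669020$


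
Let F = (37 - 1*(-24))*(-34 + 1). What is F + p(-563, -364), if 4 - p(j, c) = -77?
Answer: -1932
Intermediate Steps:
p(j, c) = 81 (p(j, c) = 4 - 1*(-77) = 4 + 77 = 81)
F = -2013 (F = (37 + 24)*(-33) = 61*(-33) = -2013)
F + p(-563, -364) = -2013 + 81 = -1932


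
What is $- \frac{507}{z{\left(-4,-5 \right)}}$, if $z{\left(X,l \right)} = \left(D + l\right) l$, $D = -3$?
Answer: $- \frac{507}{40} \approx -12.675$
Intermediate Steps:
$z{\left(X,l \right)} = l \left(-3 + l\right)$ ($z{\left(X,l \right)} = \left(-3 + l\right) l = l \left(-3 + l\right)$)
$- \frac{507}{z{\left(-4,-5 \right)}} = - \frac{507}{\left(-5\right) \left(-3 - 5\right)} = - \frac{507}{\left(-5\right) \left(-8\right)} = - \frac{507}{40}$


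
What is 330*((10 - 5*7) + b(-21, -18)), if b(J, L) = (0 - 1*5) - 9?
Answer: -12870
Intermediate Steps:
b(J, L) = -14 (b(J, L) = (0 - 5) - 9 = -5 - 9 = -14)
330*((10 - 5*7) + b(-21, -18)) = 330*((10 - 5*7) - 14) = 330*((10 - 35) - 14) = 330*(-25 - 14) = 330*(-39) = -12870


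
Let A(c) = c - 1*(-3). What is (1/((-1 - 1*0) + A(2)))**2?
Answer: 1/16 ≈ 0.062500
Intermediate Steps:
A(c) = 3 + c (A(c) = c + 3 = 3 + c)
(1/((-1 - 1*0) + A(2)))**2 = (1/((-1 - 1*0) + (3 + 2)))**2 = (1/((-1 + 0) + 5))**2 = (1/(-1 + 5))**2 = (1/4)**2 = 1/16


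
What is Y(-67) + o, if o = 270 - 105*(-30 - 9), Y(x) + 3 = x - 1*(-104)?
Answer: 4399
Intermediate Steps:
Y(x) = 101 + x (Y(x) = -3 + (x - 1*(-104)) = -3 + (x + 104) = -3 + (104 + x) = 101 + x)
o = 4365 (o = 270 - 105*(-39) = 270 + 4095 = 4365)
Y(-67) + o = (101 - 67) + 4365 = 34 + 4365 = 4399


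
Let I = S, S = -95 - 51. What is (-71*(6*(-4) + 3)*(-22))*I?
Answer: 4789092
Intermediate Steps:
S = -146
I = -146
(-71*(6*(-4) + 3)*(-22))*I = -71*(6*(-4) + 3)*(-22)*(-146) = -71*(-24 + 3)*(-22)*(-146) = -(-1491)*(-22)*(-146) = -71*462*(-146) = -32802*(-146) = 4789092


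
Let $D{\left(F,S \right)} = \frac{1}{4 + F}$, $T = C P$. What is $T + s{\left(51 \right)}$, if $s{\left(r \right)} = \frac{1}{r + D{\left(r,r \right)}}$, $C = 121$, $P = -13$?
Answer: $- \frac{4413783}{2806} \approx -1573.0$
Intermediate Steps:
$T = -1573$ ($T = 121 \left(-13\right) = -1573$)
$s{\left(r \right)} = \frac{1}{r + \frac{1}{4 + r}}$
$T + s{\left(51 \right)} = -1573 + \frac{4 + 51}{1 + 51 \left(4 + 51\right)} = -1573 + \frac{1}{1 + 51 \cdot 55} \cdot 55 = -1573 + \frac{1}{1 + 2805} \cdot 55 = -1573 + \frac{1}{2806} \cdot 55 = -1573 + \frac{55}{2806} = - \frac{4413783}{2806}$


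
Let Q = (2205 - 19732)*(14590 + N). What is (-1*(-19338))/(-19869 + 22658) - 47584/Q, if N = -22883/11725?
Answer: 8282144526229406/1194450362531743 ≈ 6.9339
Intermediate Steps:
N = -3269/1675 (N = -22883*1/11725 = -3269/1675 ≈ -1.9516)
Q = -428271911987/1675 (Q = (2205 - 19732)*(14590 - 3269/1675) = -17527*24434981/1675 = -428271911987/1675 ≈ -2.5568e+8)
(-1*(-19338))/(-19869 + 22658) - 47584/Q = (-1*(-19338))/(-19869 + 22658) - 47584/(-428271911987/1675) = 19338/2789 - 47584*(-1675/428271911987) = 19338*(1/2789) + 79703200/428271911987 = 19338/2789 + 79703200/428271911987 = 8282144526229406/1194450362531743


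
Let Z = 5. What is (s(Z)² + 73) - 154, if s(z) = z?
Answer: -56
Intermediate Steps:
(s(Z)² + 73) - 154 = (5² + 73) - 154 = (25 + 73) - 154 = 98 - 154 = -56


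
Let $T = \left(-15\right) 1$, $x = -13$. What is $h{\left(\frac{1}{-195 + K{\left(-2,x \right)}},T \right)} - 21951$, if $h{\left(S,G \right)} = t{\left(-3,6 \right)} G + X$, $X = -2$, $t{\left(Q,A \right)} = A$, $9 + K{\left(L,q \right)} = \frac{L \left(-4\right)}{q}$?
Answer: $-22043$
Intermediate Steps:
$K{\left(L,q \right)} = -9 - \frac{4 L}{q}$ ($K{\left(L,q \right)} = -9 + \frac{L \left(-4\right)}{q} = -9 + \frac{\left(-4\right) L}{q} = -9 - \frac{4 L}{q}$)
$T = -15$
$h{\left(S,G \right)} = -2 + 6 G$ ($h{\left(S,G \right)} = 6 G - 2 = -2 + 6 G$)
$h{\left(\frac{1}{-195 + K{\left(-2,x \right)}},T \right)} - 21951 = \left(-2 + 6 \left(-15\right)\right) - 21951 = \left(-2 - 90\right) - 21951 = -92 - 21951 = -22043$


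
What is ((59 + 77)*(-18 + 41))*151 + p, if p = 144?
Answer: 472472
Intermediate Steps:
((59 + 77)*(-18 + 41))*151 + p = ((59 + 77)*(-18 + 41))*151 + 144 = (136*23)*151 + 144 = 3128*151 + 144 = 472328 + 144 = 472472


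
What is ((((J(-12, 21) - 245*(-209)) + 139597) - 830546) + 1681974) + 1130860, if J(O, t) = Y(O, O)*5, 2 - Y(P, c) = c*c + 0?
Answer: 2172380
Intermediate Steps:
Y(P, c) = 2 - c² (Y(P, c) = 2 - (c*c + 0) = 2 - (c² + 0) = 2 - c²)
J(O, t) = 10 - 5*O² (J(O, t) = (2 - O²)*5 = 10 - 5*O²)
((((J(-12, 21) - 245*(-209)) + 139597) - 830546) + 1681974) + 1130860 = (((((10 - 5*(-12)²) - 245*(-209)) + 139597) - 830546) + 1681974) + 1130860 = (((((10 - 5*144) + 51205) + 139597) - 830546) + 1681974) + 1130860 = (((((10 - 720) + 51205) + 139597) - 830546) + 1681974) + 1130860 = ((((-710 + 51205) + 139597) - 830546) + 1681974) + 1130860 = (((50495 + 139597) - 830546) + 1681974) + 1130860 = ((190092 - 830546) + 1681974) + 1130860 = (-640454 + 1681974) + 1130860 = 1041520 + 1130860 = 2172380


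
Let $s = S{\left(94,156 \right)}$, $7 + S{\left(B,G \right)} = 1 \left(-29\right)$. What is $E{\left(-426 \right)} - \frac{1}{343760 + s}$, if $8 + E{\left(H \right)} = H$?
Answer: $- \frac{149176217}{343724} \approx -434.0$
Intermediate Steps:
$S{\left(B,G \right)} = -36$ ($S{\left(B,G \right)} = -7 + 1 \left(-29\right) = -7 - 29 = -36$)
$s = -36$
$E{\left(H \right)} = -8 + H$
$E{\left(-426 \right)} - \frac{1}{343760 + s} = \left(-8 - 426\right) - \frac{1}{343760 - 36} = -434 - \frac{1}{343724} = - \frac{149176217}{343724}$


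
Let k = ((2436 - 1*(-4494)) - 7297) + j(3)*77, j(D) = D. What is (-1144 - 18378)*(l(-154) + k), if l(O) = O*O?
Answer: -460328760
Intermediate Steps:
l(O) = O**2
k = -136 (k = ((2436 - 1*(-4494)) - 7297) + 3*77 = ((2436 + 4494) - 7297) + 231 = (6930 - 7297) + 231 = -367 + 231 = -136)
(-1144 - 18378)*(l(-154) + k) = (-1144 - 18378)*((-154)**2 - 136) = -19522*(23716 - 136) = -19522*23580 = -460328760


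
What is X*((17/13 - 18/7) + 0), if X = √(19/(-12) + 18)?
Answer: -115*√591/546 ≈ -5.1203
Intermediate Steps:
X = √591/6 (X = √(19*(-1/12) + 18) = √(-19/12 + 18) = √(197/12) = √591/6 ≈ 4.0518)
X*((17/13 - 18/7) + 0) = (√591/6)*((17/13 - 18/7) + 0) = (√591/6)*(-115/91 + 0) = (√591/6)*(-115/91) = -115*√591/546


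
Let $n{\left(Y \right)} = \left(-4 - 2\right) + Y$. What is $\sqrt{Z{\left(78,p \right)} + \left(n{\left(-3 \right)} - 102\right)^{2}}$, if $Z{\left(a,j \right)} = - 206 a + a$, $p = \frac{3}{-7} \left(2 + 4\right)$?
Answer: $i \sqrt{3669} \approx 60.572 i$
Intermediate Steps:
$p = - \frac{18}{7}$ ($p = 3 \left(- \frac{1}{7}\right) 6 = \left(- \frac{3}{7}\right) 6 = - \frac{18}{7} \approx -2.5714$)
$n{\left(Y \right)} = -6 + Y$
$Z{\left(a,j \right)} = - 205 a$
$\sqrt{Z{\left(78,p \right)} + \left(n{\left(-3 \right)} - 102\right)^{2}} = \sqrt{\left(-205\right) 78 + \left(\left(-6 - 3\right) - 102\right)^{2}} = \sqrt{-15990 + \left(-9 - 102\right)^{2}} = \sqrt{-15990 + \left(-111\right)^{2}} = \sqrt{-15990 + 12321} = \sqrt{-3669} = i \sqrt{3669}$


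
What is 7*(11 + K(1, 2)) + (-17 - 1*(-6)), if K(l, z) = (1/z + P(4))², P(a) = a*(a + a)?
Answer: 29839/4 ≈ 7459.8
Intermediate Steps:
P(a) = 2*a² (P(a) = a*(2*a) = 2*a²)
K(l, z) = (32 + 1/z)² (K(l, z) = (1/z + 2*4²)² = (1/z + 2*16)² = (1/z + 32)² = (32 + 1/z)²)
7*(11 + K(1, 2)) + (-17 - 1*(-6)) = 7*(11 + (1 + 32*2)²/2²) + (-17 - 1*(-6)) = 7*(11 + (1 + 64)²/4) + (-17 + 6) = 7*(11 + (¼)*65²) - 11 = 7*(11 + (¼)*4225) - 11 = 7*(11 + 4225/4) - 11 = 7*(4269/4) - 11 = 29883/4 - 11 = 29839/4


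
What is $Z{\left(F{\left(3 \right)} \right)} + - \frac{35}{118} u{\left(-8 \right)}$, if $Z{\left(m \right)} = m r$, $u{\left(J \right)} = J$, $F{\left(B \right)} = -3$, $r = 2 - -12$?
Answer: $- \frac{2338}{59} \approx -39.627$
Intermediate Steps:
$r = 14$ ($r = 2 + 12 = 14$)
$Z{\left(m \right)} = 14 m$ ($Z{\left(m \right)} = m 14 = 14 m$)
$Z{\left(F{\left(3 \right)} \right)} + - \frac{35}{118} u{\left(-8 \right)} = 14 \left(-3\right) + - \frac{35}{118} \left(-8\right) = -42 + \left(-35\right) \frac{1}{118} \left(-8\right) = -42 - - \frac{140}{59} = -42 + \frac{140}{59} = - \frac{2338}{59}$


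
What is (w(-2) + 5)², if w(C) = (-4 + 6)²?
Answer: 81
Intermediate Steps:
w(C) = 4 (w(C) = 2² = 4)
(w(-2) + 5)² = (4 + 5)² = 9² = 81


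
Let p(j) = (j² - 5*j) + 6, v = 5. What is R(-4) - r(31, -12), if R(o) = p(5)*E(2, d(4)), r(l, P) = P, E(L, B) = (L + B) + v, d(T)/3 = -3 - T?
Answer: -72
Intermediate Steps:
d(T) = -9 - 3*T (d(T) = 3*(-3 - T) = -9 - 3*T)
p(j) = 6 + j² - 5*j
E(L, B) = 5 + B + L (E(L, B) = (L + B) + 5 = (B + L) + 5 = 5 + B + L)
R(o) = -84 (R(o) = (6 + 5² - 5*5)*(5 + (-9 - 3*4) + 2) = (6 + 25 - 25)*(5 + (-9 - 12) + 2) = 6*(5 - 21 + 2) = 6*(-14) = -84)
R(-4) - r(31, -12) = -84 - 1*(-12) = -84 + 12 = -72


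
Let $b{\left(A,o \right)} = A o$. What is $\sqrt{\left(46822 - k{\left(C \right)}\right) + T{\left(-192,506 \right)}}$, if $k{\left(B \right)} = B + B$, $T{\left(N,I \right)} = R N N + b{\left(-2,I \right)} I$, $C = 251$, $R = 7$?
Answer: $2 i \sqrt{51926} \approx 455.75 i$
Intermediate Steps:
$T{\left(N,I \right)} = - 2 I^{2} + 7 N^{2}$ ($T{\left(N,I \right)} = 7 N N + - 2 I I = 7 N^{2} - 2 I^{2} = - 2 I^{2} + 7 N^{2}$)
$k{\left(B \right)} = 2 B$
$\sqrt{\left(46822 - k{\left(C \right)}\right) + T{\left(-192,506 \right)}} = \sqrt{\left(46822 - 2 \cdot 251\right) + \left(- 2 \cdot 506^{2} + 7 \left(-192\right)^{2}\right)} = \sqrt{\left(46822 - 502\right) + \left(\left(-2\right) 256036 + 7 \cdot 36864\right)} = \sqrt{\left(46822 - 502\right) + \left(-512072 + 258048\right)} = \sqrt{46320 - 254024} = \sqrt{-207704} = 2 i \sqrt{51926}$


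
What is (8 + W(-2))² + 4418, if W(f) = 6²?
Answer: 6354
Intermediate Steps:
W(f) = 36
(8 + W(-2))² + 4418 = (8 + 36)² + 4418 = 44² + 4418 = 1936 + 4418 = 6354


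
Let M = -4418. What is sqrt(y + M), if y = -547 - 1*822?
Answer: 3*I*sqrt(643) ≈ 76.072*I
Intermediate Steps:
y = -1369 (y = -547 - 822 = -1369)
sqrt(y + M) = sqrt(-1369 - 4418) = sqrt(-5787) = 3*I*sqrt(643)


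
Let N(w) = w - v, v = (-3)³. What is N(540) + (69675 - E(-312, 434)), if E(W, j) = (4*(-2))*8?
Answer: 70306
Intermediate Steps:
v = -27
E(W, j) = -64 (E(W, j) = -8*8 = -64)
N(w) = 27 + w (N(w) = w - 1*(-27) = w + 27 = 27 + w)
N(540) + (69675 - E(-312, 434)) = (27 + 540) + (69675 - 1*(-64)) = 567 + (69675 + 64) = 567 + 69739 = 70306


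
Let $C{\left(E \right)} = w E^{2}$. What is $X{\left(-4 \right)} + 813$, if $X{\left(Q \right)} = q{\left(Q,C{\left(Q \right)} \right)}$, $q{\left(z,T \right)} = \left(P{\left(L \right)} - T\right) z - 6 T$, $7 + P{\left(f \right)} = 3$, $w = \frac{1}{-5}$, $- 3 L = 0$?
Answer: $\frac{4177}{5} \approx 835.4$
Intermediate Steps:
$L = 0$ ($L = \left(- \frac{1}{3}\right) 0 = 0$)
$w = - \frac{1}{5} \approx -0.2$
$P{\left(f \right)} = -4$ ($P{\left(f \right)} = -7 + 3 = -4$)
$C{\left(E \right)} = - \frac{E^{2}}{5}$
$q{\left(z,T \right)} = - 6 T + z \left(-4 - T\right)$ ($q{\left(z,T \right)} = \left(-4 - T\right) z - 6 T = z \left(-4 - T\right) - 6 T = - 6 T + z \left(-4 - T\right)$)
$X{\left(Q \right)} = - 4 Q + \frac{Q^{3}}{5} + \frac{6 Q^{2}}{5}$ ($X{\left(Q \right)} = - 6 \left(- \frac{Q^{2}}{5}\right) - 4 Q - - \frac{Q^{2}}{5} Q = \frac{6 Q^{2}}{5} - 4 Q + \frac{Q^{3}}{5} = - 4 Q + \frac{Q^{3}}{5} + \frac{6 Q^{2}}{5}$)
$X{\left(-4 \right)} + 813 = \frac{1}{5} \left(-4\right) \left(-20 + \left(-4\right)^{2} + 6 \left(-4\right)\right) + 813 = \frac{1}{5} \left(-4\right) \left(-20 + 16 - 24\right) + 813 = \frac{1}{5} \left(-4\right) \left(-28\right) + 813 = \frac{112}{5} + 813 = \frac{4177}{5}$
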